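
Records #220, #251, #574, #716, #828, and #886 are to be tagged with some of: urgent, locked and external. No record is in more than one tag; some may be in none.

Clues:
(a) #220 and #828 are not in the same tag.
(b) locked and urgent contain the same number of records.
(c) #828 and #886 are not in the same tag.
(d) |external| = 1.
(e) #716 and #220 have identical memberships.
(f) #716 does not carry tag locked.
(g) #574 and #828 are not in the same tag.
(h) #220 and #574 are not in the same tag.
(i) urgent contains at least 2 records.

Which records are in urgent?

urgent = {#220, #716}

From (f): #716 ∉ locked.
(e): #220 matches #716: #220 ∉ locked.
Suppose #220 ∉ urgent: no assignment then satisfies all the clues, so #220 ∈ urgent.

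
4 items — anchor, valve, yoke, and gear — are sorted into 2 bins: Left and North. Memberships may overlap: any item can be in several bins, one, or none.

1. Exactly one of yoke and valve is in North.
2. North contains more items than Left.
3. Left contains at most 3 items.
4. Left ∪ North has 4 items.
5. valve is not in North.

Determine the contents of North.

North = {anchor, gear, yoke}

From (5): valve ∉ North.
(1) (exactly one): yoke ∈ North.
Suppose anchor ∉ North: no assignment then satisfies all the clues, so anchor ∈ North.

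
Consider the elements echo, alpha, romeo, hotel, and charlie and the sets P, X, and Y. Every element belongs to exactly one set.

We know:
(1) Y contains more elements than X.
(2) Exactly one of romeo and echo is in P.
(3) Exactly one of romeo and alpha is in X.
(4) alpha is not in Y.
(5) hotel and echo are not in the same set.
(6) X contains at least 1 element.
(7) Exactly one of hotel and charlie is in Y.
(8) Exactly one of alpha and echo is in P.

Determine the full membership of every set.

P = {charlie, echo}; X = {alpha}; Y = {hotel, romeo}

From (4): alpha ∉ Y.
Suppose echo ∉ P: no assignment then satisfies all the clues, so echo ∈ P.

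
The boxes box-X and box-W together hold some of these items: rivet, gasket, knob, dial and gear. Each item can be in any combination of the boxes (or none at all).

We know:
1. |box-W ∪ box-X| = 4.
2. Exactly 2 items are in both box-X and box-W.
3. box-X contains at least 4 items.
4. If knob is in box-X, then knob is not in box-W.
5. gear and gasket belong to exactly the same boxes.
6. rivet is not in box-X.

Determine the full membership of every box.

box-X = {dial, gasket, gear, knob}; box-W = {gasket, gear}

From (6): rivet ∉ box-X.
(3): only 4 candidates remain for box-X, so all are in.
(4): knob ∉ box-W.
Suppose rivet ∈ box-W: no assignment then satisfies all the clues, so rivet ∉ box-W.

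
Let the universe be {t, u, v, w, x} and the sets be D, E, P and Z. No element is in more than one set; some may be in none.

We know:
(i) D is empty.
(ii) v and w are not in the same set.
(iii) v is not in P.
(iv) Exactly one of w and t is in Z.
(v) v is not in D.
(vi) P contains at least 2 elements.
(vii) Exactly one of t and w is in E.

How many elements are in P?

2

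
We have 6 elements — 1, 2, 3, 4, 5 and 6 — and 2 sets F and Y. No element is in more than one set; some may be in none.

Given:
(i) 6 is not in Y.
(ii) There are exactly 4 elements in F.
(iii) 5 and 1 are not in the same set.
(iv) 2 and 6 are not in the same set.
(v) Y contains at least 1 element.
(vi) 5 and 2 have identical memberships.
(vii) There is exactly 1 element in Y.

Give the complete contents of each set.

From (i): 6 ∉ Y.
Suppose 1 ∈ F: no assignment then satisfies all the clues, so 1 ∉ F.

F = {2, 3, 4, 5}; Y = {1}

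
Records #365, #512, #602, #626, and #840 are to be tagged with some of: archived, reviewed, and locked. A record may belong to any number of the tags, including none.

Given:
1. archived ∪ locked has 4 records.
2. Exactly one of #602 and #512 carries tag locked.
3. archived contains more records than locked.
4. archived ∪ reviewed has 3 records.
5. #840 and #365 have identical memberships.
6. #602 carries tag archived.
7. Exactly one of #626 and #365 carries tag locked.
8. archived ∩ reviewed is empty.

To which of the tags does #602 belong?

From (6): #602 ∈ archived.
(8) (disjoint): #602 ∉ reviewed.
Suppose #602 ∉ locked: no assignment then satisfies all the clues, so #602 ∈ locked.

#602: archived, locked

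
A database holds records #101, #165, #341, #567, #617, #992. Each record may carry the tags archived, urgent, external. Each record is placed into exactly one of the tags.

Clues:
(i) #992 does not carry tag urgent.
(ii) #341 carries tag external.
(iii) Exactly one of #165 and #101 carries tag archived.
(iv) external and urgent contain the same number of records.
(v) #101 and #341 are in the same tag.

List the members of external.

From (i): #992 ∉ urgent.
From (ii): #341 ∈ external.
(v): #101 matches #341: #101 ∉ archived.
(v): #101 matches #341: #101 ∉ urgent.
(v): #101 matches #341: #101 ∈ external.
(iii) (exactly one): #165 ∈ archived.
Suppose #567 ∈ external: no assignment then satisfies all the clues, so #567 ∉ external.

external = {#101, #341}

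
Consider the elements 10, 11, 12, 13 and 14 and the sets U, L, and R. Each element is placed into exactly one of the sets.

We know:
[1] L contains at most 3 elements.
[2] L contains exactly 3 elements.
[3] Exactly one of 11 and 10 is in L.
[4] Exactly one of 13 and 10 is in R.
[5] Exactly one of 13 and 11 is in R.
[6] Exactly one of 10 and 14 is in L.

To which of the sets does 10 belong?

10: U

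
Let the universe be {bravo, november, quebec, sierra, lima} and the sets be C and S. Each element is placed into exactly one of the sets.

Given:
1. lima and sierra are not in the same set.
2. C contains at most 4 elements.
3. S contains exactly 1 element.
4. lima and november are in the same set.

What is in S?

S = {sierra}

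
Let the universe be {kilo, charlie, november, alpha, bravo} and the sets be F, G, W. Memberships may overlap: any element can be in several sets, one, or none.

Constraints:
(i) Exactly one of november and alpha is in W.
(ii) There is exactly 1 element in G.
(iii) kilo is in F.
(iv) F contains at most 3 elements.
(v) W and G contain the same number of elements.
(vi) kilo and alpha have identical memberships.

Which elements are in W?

W = {november}

From (iii): kilo ∈ F.
(vi): alpha matches kilo: alpha ∈ F.
Suppose kilo ∈ W: no assignment then satisfies all the clues, so kilo ∉ W.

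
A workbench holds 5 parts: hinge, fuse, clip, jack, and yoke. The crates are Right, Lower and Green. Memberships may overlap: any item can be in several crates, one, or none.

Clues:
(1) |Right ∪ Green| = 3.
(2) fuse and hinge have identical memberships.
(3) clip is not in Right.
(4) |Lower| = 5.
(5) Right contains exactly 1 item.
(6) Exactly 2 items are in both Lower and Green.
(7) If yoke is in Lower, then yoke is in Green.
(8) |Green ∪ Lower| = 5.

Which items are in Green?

Green = {clip, yoke}

From (3): clip ∉ Right.
(4): only 5 candidates remain for Lower, so all are in.
(7): yoke ∈ Green.
Suppose hinge ∈ Green: no assignment then satisfies all the clues, so hinge ∉ Green.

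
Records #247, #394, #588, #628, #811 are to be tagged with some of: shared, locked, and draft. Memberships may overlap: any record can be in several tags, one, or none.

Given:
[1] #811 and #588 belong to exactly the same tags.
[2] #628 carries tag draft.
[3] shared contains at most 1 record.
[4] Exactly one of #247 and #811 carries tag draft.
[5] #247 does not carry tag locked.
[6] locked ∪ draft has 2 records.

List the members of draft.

draft = {#247, #628}

From (2): #628 ∈ draft.
From (5): #247 ∉ locked.
Suppose #247 ∉ draft: no assignment then satisfies all the clues, so #247 ∈ draft.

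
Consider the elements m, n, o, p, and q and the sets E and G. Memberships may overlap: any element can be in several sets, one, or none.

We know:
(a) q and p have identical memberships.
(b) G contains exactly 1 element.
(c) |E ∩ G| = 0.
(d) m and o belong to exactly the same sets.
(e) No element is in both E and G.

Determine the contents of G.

G = {n}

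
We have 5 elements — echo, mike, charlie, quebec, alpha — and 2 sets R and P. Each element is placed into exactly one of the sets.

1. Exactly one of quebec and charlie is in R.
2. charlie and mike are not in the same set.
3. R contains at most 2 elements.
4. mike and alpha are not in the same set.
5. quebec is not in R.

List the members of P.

P = {echo, mike, quebec}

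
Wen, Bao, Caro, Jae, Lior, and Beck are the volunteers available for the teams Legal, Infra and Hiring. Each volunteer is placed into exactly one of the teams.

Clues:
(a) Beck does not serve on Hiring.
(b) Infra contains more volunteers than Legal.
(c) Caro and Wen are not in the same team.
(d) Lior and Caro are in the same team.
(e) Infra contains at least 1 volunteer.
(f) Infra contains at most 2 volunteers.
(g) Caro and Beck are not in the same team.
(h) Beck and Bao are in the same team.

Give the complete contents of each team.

Legal = {Wen}; Infra = {Bao, Beck}; Hiring = {Caro, Jae, Lior}

From (a): Beck ∉ Hiring.
(h): Bao matches Beck: Bao ∉ Hiring.
Suppose Wen ∉ Legal: no assignment then satisfies all the clues, so Wen ∈ Legal.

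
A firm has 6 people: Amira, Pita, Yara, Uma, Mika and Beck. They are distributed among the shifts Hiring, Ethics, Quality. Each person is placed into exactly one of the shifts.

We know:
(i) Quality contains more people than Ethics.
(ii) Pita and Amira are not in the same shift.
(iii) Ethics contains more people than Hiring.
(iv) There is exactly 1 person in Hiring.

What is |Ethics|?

2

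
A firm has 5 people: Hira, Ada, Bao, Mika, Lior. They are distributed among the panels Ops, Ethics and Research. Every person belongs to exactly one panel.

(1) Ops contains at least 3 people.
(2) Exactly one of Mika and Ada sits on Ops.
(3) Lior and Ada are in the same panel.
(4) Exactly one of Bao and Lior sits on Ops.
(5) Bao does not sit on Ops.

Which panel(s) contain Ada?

From (5): Bao ∉ Ops.
(4) (exactly one): Lior ∈ Ops.
(3): Ada matches Lior: Ada ∈ Ops.
(2) (exactly one): Mika ∉ Ops.
(1): only 3 candidates remain for Ops, so all are in.

Ada: Ops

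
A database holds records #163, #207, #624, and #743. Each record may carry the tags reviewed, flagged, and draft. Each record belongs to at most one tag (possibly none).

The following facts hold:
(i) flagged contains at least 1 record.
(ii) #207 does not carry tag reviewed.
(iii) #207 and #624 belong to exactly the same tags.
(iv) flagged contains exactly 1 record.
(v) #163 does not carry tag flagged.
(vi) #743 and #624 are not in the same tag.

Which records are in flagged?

flagged = {#743}

From (ii): #207 ∉ reviewed.
From (v): #163 ∉ flagged.
(iii): #624 matches #207: #624 ∉ reviewed.
Suppose #207 ∈ flagged: no assignment then satisfies all the clues, so #207 ∉ flagged.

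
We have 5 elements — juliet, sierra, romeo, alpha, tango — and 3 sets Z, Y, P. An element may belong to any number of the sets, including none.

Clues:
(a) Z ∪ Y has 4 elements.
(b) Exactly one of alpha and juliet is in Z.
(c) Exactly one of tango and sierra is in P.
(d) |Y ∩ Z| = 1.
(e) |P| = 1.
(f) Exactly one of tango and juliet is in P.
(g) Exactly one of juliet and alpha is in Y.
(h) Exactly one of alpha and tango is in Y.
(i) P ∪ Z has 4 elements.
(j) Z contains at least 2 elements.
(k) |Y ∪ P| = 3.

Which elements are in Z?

Z = {juliet, romeo, sierra}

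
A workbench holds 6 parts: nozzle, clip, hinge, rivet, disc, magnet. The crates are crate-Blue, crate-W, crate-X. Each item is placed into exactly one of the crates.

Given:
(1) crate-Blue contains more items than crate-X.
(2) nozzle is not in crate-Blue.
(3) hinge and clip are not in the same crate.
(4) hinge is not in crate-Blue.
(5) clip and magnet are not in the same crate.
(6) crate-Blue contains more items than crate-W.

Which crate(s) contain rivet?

rivet: crate-Blue

From (2): nozzle ∉ crate-Blue.
From (4): hinge ∉ crate-Blue.
Suppose rivet ∉ crate-Blue: no assignment then satisfies all the clues, so rivet ∈ crate-Blue.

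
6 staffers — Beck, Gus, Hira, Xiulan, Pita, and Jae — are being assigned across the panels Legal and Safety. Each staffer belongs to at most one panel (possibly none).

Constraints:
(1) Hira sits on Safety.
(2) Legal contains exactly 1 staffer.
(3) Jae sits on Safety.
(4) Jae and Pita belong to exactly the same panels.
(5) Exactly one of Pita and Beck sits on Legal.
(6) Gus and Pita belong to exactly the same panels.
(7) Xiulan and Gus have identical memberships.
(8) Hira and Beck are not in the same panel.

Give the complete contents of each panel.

Legal = {Beck}; Safety = {Gus, Hira, Jae, Pita, Xiulan}

From (1): Hira ∈ Safety.
From (3): Jae ∈ Safety.
(4): Pita matches Jae: Pita ∉ Legal.
(4): Pita matches Jae: Pita ∈ Safety.
(5) (exactly one): Beck ∈ Legal.
(6): Gus matches Pita: Gus ∉ Legal.
(6): Gus matches Pita: Gus ∈ Safety.
(7): Xiulan matches Gus: Xiulan ∉ Legal.
(7): Xiulan matches Gus: Xiulan ∈ Safety.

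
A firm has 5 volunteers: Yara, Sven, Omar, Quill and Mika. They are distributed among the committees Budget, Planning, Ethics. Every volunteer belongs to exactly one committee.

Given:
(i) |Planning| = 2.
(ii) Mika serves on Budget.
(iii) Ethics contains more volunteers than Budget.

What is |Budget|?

1

From (ii): Mika ∈ Budget.
Suppose Yara ∈ Budget: no assignment then satisfies all the clues, so Yara ∉ Budget.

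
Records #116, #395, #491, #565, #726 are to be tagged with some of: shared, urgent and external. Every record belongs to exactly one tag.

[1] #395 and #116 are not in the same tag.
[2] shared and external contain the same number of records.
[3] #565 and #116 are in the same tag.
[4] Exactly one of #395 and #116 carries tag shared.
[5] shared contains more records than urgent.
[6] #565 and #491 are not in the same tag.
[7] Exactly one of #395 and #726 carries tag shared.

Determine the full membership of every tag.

shared = {#395, #491}; urgent = {#726}; external = {#116, #565}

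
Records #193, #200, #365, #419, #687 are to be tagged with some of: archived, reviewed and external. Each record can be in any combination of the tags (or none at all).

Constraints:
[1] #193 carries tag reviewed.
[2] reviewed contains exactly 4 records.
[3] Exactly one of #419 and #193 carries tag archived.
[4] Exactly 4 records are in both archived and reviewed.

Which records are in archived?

archived = {#193, #200, #365, #687}

From (1): #193 ∈ reviewed.
Suppose #193 ∉ archived: no assignment then satisfies all the clues, so #193 ∈ archived.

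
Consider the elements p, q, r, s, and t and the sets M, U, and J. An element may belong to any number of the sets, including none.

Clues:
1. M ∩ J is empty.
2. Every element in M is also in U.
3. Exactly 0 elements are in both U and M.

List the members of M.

M = {}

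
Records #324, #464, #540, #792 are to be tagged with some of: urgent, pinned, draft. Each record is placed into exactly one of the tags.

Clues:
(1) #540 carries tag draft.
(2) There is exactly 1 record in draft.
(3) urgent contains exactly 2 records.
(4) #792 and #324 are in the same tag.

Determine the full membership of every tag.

urgent = {#324, #792}; pinned = {#464}; draft = {#540}

From (1): #540 ∈ draft.
(2): draft already has 1, so the rest are out.
Suppose #324 ∉ urgent: no assignment then satisfies all the clues, so #324 ∈ urgent.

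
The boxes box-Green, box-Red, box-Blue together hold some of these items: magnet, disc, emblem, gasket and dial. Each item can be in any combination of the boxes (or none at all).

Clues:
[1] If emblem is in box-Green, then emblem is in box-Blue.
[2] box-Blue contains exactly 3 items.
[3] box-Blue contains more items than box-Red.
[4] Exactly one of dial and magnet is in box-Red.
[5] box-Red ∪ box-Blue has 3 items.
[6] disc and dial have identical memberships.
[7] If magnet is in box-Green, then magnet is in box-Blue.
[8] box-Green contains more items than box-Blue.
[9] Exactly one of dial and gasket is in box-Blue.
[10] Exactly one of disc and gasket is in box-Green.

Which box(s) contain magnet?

magnet: box-Blue, box-Green, box-Red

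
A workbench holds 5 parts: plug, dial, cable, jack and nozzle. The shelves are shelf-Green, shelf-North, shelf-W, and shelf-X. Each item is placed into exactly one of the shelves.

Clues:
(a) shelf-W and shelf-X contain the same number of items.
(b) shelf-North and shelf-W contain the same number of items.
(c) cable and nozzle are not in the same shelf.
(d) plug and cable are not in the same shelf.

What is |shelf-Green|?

2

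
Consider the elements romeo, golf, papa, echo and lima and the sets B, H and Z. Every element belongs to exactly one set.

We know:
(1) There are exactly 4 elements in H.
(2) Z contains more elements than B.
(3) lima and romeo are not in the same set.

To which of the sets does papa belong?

papa: H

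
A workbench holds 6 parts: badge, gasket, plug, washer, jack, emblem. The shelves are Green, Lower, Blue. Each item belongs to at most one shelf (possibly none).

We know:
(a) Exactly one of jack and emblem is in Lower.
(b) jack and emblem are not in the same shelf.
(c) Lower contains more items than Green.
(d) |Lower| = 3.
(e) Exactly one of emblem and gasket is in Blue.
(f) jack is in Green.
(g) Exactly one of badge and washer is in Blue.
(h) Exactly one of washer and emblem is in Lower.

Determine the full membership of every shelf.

From (f): jack ∈ Green.
(a) (exactly one): emblem ∈ Lower.
(e) (exactly one): gasket ∈ Blue.
(h) (exactly one): washer ∉ Lower.
(d): only 3 candidates remain for Lower, so all are in.
(g) (exactly one): washer ∈ Blue.

Green = {jack}; Lower = {badge, emblem, plug}; Blue = {gasket, washer}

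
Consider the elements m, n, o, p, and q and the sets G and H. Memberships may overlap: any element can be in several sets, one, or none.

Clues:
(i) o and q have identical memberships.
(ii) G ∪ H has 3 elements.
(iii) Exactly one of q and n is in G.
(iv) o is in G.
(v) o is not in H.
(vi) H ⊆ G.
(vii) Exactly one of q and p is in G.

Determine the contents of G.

From (iv): o ∈ G.
From (v): o ∉ H.
(i): q matches o: q ∈ G.
(i): q matches o: q ∉ H.
(iii) (exactly one): n ∉ G.
(vi) contrapositive: n ∉ H.
(vii) (exactly one): p ∉ G.
(vi) contrapositive: p ∉ H.
Suppose m ∉ G: no assignment then satisfies all the clues, so m ∈ G.

G = {m, o, q}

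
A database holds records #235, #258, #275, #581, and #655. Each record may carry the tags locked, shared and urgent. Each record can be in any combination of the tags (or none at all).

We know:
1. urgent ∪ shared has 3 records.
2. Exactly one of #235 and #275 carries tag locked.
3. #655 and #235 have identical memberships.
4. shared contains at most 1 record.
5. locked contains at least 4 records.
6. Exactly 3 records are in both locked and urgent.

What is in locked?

locked = {#235, #258, #581, #655}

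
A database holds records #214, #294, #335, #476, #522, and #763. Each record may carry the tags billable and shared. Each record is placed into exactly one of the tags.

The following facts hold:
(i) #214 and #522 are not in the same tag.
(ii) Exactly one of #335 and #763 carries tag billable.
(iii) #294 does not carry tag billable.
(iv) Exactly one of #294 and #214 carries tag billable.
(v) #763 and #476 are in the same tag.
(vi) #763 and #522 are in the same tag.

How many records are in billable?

2

From (iii): #294 ∉ billable.
(iv) (exactly one): #214 ∈ billable.
Only one tag left: #294 ∈ shared.
(i): #522 ∉ billable.
(vi): #763 matches #522: #763 ∉ billable.
Only one tag left: #522 ∈ shared.
Only one tag left: #763 ∈ shared.
(ii) (exactly one): #335 ∈ billable.
(v): #476 matches #763: #476 ∉ billable.
(v): #476 matches #763: #476 ∈ shared.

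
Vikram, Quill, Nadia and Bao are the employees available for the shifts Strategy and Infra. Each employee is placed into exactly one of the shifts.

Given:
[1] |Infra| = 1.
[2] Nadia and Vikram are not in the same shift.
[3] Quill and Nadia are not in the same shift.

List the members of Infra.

Infra = {Nadia}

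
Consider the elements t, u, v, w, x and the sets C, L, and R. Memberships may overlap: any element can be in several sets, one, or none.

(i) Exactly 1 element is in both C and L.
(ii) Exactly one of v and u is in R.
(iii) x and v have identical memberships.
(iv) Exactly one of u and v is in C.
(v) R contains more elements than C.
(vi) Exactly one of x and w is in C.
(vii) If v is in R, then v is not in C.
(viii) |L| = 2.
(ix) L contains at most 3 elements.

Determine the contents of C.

C = {u, w}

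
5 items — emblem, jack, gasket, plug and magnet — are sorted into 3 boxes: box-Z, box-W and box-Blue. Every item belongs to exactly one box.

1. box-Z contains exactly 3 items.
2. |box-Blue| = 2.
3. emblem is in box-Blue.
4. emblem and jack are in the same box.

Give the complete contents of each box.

box-Z = {gasket, magnet, plug}; box-W = {}; box-Blue = {emblem, jack}

From (3): emblem ∈ box-Blue.
(4): jack matches emblem: jack ∉ box-Z.
(4): jack matches emblem: jack ∉ box-W.
(4): jack matches emblem: jack ∈ box-Blue.
(1): only 3 candidates remain for box-Z, so all are in.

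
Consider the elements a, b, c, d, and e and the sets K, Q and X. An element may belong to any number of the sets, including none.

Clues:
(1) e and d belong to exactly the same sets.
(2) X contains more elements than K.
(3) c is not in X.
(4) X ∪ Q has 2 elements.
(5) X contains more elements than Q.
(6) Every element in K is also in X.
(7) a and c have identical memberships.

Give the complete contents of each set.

From (3): c ∉ X.
(6) contrapositive: c ∉ K.
(7): a matches c: a ∉ K.
(7): a matches c: a ∉ X.
Suppose a ∈ Q: no assignment then satisfies all the clues, so a ∉ Q.

K = {}; Q = {}; X = {d, e}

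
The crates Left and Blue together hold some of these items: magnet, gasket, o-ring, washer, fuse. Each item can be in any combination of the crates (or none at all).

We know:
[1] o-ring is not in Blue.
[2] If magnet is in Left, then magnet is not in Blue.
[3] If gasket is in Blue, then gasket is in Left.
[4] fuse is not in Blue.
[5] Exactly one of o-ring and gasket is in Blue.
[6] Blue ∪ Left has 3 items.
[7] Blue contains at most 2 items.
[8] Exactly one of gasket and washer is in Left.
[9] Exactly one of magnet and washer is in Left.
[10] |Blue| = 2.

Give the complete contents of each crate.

From (1): o-ring ∉ Blue.
From (4): fuse ∉ Blue.
(5) (exactly one): gasket ∈ Blue.
(3): gasket ∈ Left.
(8) (exactly one): washer ∉ Left.
(9) (exactly one): magnet ∈ Left.
(2): magnet ∉ Blue.
(10): only 2 candidates remain for Blue, so all are in.
Suppose o-ring ∈ Left: no assignment then satisfies all the clues, so o-ring ∉ Left.

Left = {gasket, magnet}; Blue = {gasket, washer}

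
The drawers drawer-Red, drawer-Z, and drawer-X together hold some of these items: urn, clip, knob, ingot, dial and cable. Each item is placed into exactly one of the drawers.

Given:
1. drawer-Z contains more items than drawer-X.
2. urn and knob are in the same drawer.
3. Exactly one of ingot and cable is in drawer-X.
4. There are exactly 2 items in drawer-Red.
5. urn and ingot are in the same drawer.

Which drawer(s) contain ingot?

ingot: drawer-Z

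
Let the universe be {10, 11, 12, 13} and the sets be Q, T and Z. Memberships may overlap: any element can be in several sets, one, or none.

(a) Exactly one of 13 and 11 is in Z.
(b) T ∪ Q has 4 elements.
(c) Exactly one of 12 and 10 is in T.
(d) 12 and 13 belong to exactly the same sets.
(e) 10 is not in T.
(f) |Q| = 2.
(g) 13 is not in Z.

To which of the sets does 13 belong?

13: T

From (e): 10 ∉ T.
From (g): 13 ∉ Z.
(a) (exactly one): 11 ∈ Z.
(c) (exactly one): 12 ∈ T.
(d): 13 matches 12: 13 ∈ T.
(d): 12 matches 13: 12 ∉ Z.
Suppose 13 ∈ Q: no assignment then satisfies all the clues, so 13 ∉ Q.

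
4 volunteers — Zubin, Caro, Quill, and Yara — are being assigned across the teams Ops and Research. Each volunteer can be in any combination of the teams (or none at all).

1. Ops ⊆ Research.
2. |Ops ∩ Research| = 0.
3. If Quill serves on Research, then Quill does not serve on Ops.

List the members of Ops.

Ops = {}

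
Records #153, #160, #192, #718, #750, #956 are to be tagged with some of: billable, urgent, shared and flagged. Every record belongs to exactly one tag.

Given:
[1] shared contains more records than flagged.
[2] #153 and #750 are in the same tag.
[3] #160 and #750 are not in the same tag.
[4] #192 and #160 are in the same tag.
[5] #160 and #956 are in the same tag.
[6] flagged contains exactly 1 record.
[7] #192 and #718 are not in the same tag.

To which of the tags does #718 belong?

#718: flagged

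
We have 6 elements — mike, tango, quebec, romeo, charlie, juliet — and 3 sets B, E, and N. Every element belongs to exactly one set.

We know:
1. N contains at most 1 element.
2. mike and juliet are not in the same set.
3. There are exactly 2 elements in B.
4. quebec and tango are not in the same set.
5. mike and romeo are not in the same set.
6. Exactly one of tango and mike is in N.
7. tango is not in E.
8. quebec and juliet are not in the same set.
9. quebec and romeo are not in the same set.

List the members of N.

N = {tango}

From (7): tango ∉ E.
Suppose mike ∈ N: no assignment then satisfies all the clues, so mike ∉ N.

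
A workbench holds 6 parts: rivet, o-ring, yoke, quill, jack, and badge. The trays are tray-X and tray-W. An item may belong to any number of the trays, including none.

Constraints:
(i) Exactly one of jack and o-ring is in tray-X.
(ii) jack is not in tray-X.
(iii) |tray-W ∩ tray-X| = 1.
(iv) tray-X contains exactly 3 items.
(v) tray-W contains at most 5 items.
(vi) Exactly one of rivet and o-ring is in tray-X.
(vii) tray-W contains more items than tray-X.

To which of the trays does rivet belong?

rivet: tray-W

From (ii): jack ∉ tray-X.
(i) (exactly one): o-ring ∈ tray-X.
(vi) (exactly one): rivet ∉ tray-X.
Suppose rivet ∉ tray-W: no assignment then satisfies all the clues, so rivet ∈ tray-W.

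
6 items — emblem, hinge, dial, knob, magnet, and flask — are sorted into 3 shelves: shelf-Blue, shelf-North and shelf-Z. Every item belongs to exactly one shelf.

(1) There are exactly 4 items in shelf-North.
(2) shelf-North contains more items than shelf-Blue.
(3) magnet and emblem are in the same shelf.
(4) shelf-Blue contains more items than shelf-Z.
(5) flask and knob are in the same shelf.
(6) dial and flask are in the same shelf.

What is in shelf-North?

shelf-North = {dial, flask, hinge, knob}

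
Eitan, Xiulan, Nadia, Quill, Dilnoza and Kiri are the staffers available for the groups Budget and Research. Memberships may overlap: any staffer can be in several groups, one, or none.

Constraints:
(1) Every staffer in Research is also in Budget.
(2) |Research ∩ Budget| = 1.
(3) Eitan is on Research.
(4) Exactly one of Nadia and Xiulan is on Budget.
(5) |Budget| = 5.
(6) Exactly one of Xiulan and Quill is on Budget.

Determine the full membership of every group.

Budget = {Dilnoza, Eitan, Kiri, Nadia, Quill}; Research = {Eitan}

From (3): Eitan ∈ Research.
(1) with Eitan ∈ Research: Eitan ∈ Budget.
Suppose Xiulan ∈ Budget: no assignment then satisfies all the clues, so Xiulan ∉ Budget.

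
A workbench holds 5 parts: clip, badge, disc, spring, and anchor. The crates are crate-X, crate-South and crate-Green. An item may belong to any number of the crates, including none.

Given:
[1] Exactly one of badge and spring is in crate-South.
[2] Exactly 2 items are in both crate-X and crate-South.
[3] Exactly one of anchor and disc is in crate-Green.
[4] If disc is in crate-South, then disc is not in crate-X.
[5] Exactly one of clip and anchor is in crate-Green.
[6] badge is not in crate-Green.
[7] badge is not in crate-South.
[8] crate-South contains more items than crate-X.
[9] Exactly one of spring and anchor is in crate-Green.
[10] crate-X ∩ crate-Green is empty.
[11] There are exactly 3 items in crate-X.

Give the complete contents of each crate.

crate-X = {badge, clip, spring}; crate-South = {anchor, clip, disc, spring}; crate-Green = {anchor}

From (6): badge ∉ crate-Green.
From (7): badge ∉ crate-South.
(1) (exactly one): spring ∈ crate-South.
Suppose clip ∉ crate-X: no assignment then satisfies all the clues, so clip ∈ crate-X.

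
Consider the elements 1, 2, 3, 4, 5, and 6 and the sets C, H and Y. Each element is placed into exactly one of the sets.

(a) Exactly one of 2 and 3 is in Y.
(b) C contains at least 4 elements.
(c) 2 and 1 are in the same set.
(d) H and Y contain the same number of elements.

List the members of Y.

Y = {3}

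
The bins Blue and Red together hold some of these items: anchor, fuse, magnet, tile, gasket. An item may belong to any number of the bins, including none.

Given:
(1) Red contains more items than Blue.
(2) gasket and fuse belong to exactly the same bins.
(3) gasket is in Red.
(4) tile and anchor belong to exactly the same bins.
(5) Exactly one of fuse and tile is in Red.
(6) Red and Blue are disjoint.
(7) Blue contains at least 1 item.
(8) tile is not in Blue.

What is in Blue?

Blue = {magnet}

From (3): gasket ∈ Red.
From (8): tile ∉ Blue.
(2): fuse matches gasket: fuse ∈ Red.
(4): anchor matches tile: anchor ∉ Blue.
(5) (exactly one): tile ∉ Red.
(6) (disjoint): fuse ∉ Blue.
(6) (disjoint): gasket ∉ Blue.
(7): only 1 candidates remain for Blue, so all are in.
(4): anchor matches tile: anchor ∉ Red.
(6) (disjoint): magnet ∉ Red.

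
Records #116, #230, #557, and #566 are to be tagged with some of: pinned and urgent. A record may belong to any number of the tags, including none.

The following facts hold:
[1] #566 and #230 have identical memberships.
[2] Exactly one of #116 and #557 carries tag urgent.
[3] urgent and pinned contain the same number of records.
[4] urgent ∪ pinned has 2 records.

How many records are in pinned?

1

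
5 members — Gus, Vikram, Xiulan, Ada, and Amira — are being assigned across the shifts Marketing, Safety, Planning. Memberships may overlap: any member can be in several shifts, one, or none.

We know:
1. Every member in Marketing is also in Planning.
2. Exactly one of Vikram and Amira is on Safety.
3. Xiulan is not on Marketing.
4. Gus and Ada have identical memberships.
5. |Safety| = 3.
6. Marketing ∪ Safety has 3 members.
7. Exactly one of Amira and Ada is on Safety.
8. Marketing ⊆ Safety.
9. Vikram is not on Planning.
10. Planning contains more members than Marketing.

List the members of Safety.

From (3): Xiulan ∉ Marketing.
From (9): Vikram ∉ Planning.
(1) contrapositive: Vikram ∉ Marketing.
Suppose Gus ∉ Safety: no assignment then satisfies all the clues, so Gus ∈ Safety.

Safety = {Ada, Gus, Vikram}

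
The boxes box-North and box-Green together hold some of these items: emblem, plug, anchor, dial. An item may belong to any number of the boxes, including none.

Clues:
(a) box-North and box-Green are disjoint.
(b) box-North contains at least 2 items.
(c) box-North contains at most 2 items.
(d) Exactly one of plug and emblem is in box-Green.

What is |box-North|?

2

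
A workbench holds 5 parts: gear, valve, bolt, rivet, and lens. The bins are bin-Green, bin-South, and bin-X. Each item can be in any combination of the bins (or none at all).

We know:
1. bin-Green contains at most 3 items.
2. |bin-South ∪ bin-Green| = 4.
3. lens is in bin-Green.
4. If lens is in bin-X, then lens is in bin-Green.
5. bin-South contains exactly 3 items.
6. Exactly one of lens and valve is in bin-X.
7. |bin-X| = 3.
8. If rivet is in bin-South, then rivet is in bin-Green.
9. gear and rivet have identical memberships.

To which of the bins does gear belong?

gear: bin-Green, bin-South, bin-X

From (3): lens ∈ bin-Green.
Suppose gear ∉ bin-Green: no assignment then satisfies all the clues, so gear ∈ bin-Green.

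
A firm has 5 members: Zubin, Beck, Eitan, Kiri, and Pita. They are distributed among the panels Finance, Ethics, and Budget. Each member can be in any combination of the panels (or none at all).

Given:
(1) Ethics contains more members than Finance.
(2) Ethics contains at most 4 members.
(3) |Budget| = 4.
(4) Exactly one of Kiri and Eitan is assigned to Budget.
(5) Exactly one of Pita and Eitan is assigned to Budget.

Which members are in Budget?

Budget = {Beck, Kiri, Pita, Zubin}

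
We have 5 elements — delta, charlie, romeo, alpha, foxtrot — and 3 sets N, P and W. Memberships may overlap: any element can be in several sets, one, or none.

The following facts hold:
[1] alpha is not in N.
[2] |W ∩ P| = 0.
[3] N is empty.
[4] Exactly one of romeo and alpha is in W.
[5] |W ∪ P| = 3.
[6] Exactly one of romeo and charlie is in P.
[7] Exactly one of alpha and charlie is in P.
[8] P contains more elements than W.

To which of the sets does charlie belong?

charlie: P

From (1): alpha ∉ N.
(3): N already has 0, so the rest are out.
Suppose charlie ∉ P: no assignment then satisfies all the clues, so charlie ∈ P.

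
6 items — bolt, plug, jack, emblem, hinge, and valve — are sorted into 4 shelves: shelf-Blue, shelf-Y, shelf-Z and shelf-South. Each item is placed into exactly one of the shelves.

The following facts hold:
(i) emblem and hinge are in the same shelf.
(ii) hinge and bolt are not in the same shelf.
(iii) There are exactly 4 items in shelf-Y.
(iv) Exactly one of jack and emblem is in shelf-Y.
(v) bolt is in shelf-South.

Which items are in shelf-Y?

From (v): bolt ∈ shelf-South.
(ii): hinge ∉ shelf-South.
(i): emblem matches hinge: emblem ∉ shelf-South.
Suppose plug ∉ shelf-Y: no assignment then satisfies all the clues, so plug ∈ shelf-Y.

shelf-Y = {emblem, hinge, plug, valve}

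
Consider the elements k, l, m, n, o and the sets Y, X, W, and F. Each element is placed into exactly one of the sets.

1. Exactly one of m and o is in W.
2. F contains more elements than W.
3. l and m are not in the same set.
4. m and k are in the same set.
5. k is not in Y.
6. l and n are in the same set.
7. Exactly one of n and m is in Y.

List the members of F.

From (5): k ∉ Y.
(4): m matches k: m ∉ Y.
(7) (exactly one): n ∈ Y.
(6): l matches n: l ∈ Y.
Suppose k ∉ F: no assignment then satisfies all the clues, so k ∈ F.

F = {k, m}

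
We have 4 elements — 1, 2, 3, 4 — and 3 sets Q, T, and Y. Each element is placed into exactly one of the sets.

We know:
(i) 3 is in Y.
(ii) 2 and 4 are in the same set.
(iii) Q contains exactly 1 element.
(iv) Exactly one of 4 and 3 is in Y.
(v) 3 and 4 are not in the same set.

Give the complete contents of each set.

Q = {1}; T = {2, 4}; Y = {3}

From (i): 3 ∈ Y.
(iv) (exactly one): 4 ∉ Y.
(ii): 2 matches 4: 2 ∉ Y.
Suppose 1 ∉ Q: no assignment then satisfies all the clues, so 1 ∈ Q.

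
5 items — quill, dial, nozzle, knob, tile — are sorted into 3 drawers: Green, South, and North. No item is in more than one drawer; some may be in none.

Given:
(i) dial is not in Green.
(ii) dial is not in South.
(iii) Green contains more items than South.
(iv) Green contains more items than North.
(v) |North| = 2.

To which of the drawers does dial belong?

dial: North

From (i): dial ∉ Green.
From (ii): dial ∉ South.
Suppose dial ∉ North: no assignment then satisfies all the clues, so dial ∈ North.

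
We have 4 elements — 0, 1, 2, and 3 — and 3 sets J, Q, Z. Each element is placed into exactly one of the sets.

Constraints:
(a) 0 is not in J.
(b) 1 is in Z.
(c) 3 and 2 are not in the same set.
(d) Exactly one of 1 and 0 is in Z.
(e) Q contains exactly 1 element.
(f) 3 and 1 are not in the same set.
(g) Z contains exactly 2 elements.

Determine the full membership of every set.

J = {3}; Q = {0}; Z = {1, 2}

From (a): 0 ∉ J.
From (b): 1 ∈ Z.
(d) (exactly one): 0 ∉ Z.
(f): 3 ∉ Z.
(g): only 2 candidates remain for Z, so all are in.
Only one set left: 0 ∈ Q.
(e): Q already has 1, so the rest are out.
Only one set left: 3 ∈ J.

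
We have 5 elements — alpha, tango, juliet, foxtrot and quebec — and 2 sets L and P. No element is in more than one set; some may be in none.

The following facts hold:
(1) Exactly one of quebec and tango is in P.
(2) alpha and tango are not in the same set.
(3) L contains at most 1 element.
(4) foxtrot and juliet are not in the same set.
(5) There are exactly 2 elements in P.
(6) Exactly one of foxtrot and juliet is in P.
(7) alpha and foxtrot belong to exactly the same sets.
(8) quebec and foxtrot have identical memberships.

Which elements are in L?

L = {}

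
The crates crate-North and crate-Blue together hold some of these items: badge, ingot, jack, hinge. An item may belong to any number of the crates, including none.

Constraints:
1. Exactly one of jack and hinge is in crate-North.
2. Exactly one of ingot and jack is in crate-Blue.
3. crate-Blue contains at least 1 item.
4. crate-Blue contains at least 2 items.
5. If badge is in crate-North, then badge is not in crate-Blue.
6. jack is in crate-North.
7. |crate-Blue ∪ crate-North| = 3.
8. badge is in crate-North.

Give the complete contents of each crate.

crate-North = {badge, jack}; crate-Blue = {hinge, jack}

From (6): jack ∈ crate-North.
From (8): badge ∈ crate-North.
(1) (exactly one): hinge ∉ crate-North.
(5): badge ∉ crate-Blue.
Suppose ingot ∈ crate-North: no assignment then satisfies all the clues, so ingot ∉ crate-North.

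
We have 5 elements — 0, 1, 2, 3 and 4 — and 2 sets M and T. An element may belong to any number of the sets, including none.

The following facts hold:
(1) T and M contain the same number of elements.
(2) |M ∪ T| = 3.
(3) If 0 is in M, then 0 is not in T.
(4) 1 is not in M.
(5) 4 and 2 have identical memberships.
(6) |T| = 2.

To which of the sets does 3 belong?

3: M, T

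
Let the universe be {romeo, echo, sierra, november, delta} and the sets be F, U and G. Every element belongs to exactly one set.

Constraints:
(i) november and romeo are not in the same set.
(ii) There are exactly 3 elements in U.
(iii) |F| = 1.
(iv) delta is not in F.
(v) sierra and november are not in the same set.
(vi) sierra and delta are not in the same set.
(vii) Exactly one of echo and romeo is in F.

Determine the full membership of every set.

F = {romeo}; U = {delta, echo, november}; G = {sierra}

From (iv): delta ∉ F.
Suppose romeo ∉ F: no assignment then satisfies all the clues, so romeo ∈ F.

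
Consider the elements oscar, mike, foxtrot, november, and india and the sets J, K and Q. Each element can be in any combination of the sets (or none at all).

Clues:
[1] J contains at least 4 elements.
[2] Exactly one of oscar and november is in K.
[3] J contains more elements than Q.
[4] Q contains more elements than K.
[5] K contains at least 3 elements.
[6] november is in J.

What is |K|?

3

From (6): november ∈ J.
Suppose oscar ∉ J: no assignment then satisfies all the clues, so oscar ∈ J.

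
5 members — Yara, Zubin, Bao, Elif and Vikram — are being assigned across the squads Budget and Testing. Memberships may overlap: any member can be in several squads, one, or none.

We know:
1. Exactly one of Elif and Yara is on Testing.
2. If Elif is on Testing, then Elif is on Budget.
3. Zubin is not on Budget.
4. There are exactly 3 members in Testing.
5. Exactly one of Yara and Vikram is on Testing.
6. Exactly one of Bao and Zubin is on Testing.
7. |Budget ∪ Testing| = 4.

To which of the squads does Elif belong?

Elif: Budget, Testing

From (3): Zubin ∉ Budget.
Suppose Elif ∉ Budget: no assignment then satisfies all the clues, so Elif ∈ Budget.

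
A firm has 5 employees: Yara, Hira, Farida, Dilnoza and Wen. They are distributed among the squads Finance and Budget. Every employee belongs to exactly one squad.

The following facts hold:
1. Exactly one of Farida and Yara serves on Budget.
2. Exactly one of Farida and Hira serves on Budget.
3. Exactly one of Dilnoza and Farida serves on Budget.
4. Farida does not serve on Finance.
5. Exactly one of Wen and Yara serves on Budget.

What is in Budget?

From (4): Farida ∉ Finance.
Only one squad left: Farida ∈ Budget.
(1) (exactly one): Yara ∉ Budget.
(2) (exactly one): Hira ∉ Budget.
(3) (exactly one): Dilnoza ∉ Budget.
(5) (exactly one): Wen ∈ Budget.
Only one squad left: Yara ∈ Finance.
Only one squad left: Hira ∈ Finance.
Only one squad left: Dilnoza ∈ Finance.

Budget = {Farida, Wen}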